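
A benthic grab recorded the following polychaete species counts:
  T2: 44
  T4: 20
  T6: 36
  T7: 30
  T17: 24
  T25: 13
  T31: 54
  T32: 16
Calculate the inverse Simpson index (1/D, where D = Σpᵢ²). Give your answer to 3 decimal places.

Total N = 44+20+36+30+24+13+54+16 = 237, so the proportions are 0.185654, 0.0843882, 0.1518987, 0.1265823, 0.1012658, 0.0548523, 0.2278481, 0.0675105 (working shown to 7 dp, full precision carried).
D = 0.185654² + 0.0843882² + 0.1518987² + 0.1265823² + 0.1012658² + 0.0548523² + 0.2278481² + 0.0675105² = 0.0344674 + 0.0071214 + 0.0230732 + 0.0160231 + 0.0102548 + 0.0030088 + 0.0519148 + 0.0045577 = 0.1504211.
So 1/D = 6.64801, i.e. 6.648 to 3 decimal places.

6.648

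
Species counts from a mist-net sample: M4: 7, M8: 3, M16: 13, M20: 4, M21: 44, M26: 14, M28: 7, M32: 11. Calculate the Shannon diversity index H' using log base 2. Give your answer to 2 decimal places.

Total N = 7+3+13+4+44+14+7+11 = 103, so the proportions are 0.068, 0.0291, 0.1262, 0.0388, 0.4272, 0.1359, 0.068, 0.1068 (working shown to 4 dp, full precision carried).
Each pᵢ log₂ pᵢ term: 0.068×(-3.8791)=-0.2636, 0.0291×(-5.1015)=-0.1486, 0.1262×(-2.9861)=-0.3769, 0.0388×(-4.6865)=-0.1820, 0.4272×(-1.2271)=-0.5242, 0.1359×(-2.8791)=-0.3913, 0.068×(-3.8791)=-0.2636, 0.1068×(-3.2271)=-0.3446.
Sum = -2.4949, so H' = 2.49.

2.49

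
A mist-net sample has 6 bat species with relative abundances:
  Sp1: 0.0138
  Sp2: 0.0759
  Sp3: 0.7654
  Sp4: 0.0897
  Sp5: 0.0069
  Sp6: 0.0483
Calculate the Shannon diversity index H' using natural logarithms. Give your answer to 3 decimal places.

Each pᵢ ln pᵢ term (working shown to 5 dp, full precision carried): 0.0138×(-4.28309)=-0.05911, 0.0759×(-2.57834)=-0.19570, 0.7654×(-0.26736)=-0.20463, 0.0897×(-2.41128)=-0.21629, 0.0069×(-4.97623)=-0.03434, 0.0483×(-3.03032)=-0.14636.
Sum = -0.85643, so H' = 0.856.

0.856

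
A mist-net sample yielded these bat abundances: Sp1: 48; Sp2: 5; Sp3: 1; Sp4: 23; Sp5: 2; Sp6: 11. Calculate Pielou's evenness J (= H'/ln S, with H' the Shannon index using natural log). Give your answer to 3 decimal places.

Total N = 48+5+1+23+2+11 = 90, so the proportions are 0.53333, 0.05556, 0.01111, 0.25556, 0.02222, 0.12222 (working shown to 5 dp, full precision carried).
H' = −Σ pᵢ ln pᵢ = −((-0.33526) + (-0.16058) + (-0.05000) + (-0.34866) + (-0.08459) + (-0.25690)) = 1.23598.
With S = 6 species, ln S = 1.79176, so J = 1.23598/1.79176 = 0.68982, i.e. 0.690 to 3 decimal places.

0.690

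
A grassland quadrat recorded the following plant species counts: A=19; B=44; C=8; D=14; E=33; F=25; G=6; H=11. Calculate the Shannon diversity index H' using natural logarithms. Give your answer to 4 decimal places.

1.8938

Total N = 19+44+8+14+33+25+6+11 = 160, so the proportions are 0.11875, 0.275, 0.05, 0.0875, 0.20625, 0.15625, 0.0375, 0.06875 (working shown to 6 dp, full precision carried).
Each pᵢ ln pᵢ term: 0.11875×(-2.130735)=-0.253025, 0.275×(-1.290984)=-0.355021, 0.05×(-2.995732)=-0.149787, 0.0875×(-2.436116)=-0.213160, 0.20625×(-1.578666)=-0.325600, 0.15625×(-1.856298)=-0.290047, 0.0375×(-3.283414)=-0.123128, 0.06875×(-2.677279)=-0.184063.
Sum = -1.893830, so H' = 1.8938.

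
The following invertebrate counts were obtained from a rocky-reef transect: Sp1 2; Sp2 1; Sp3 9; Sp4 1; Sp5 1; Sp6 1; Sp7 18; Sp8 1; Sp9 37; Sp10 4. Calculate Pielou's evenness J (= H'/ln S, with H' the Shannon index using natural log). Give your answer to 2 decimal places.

0.65

Total N = 2+1+9+1+1+1+18+1+37+4 = 75, so the proportions are 0.0267, 0.0133, 0.12, 0.0133, 0.0133, 0.0133, 0.24, 0.0133, 0.4933, 0.0533 (working shown to 4 dp, full precision carried).
H' = −Σ pᵢ ln pᵢ = −((-0.0966) + (-0.0576) + (-0.2544) + (-0.0576) + (-0.0576) + (-0.0576) + (-0.3425) + (-0.0576) + (-0.3486) + (-0.1563)) = 1.4863.
With S = 10 species, ln S = 2.3026, so J = 1.4863/2.3026 = 0.6455, i.e. 0.65 to 2 decimal places.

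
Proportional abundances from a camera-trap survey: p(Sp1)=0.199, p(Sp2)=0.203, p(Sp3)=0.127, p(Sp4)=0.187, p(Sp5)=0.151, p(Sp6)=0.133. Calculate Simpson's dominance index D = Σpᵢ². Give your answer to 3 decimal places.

D = 0.199² + 0.203² + 0.127² + 0.187² + 0.151² + 0.133² = 0.03960 + 0.04121 + 0.01613 + 0.03497 + 0.02280 + 0.01769 = 0.17240 (working shown to 5 dp, full precision carried).
To 3 decimal places, D = 0.172.

0.172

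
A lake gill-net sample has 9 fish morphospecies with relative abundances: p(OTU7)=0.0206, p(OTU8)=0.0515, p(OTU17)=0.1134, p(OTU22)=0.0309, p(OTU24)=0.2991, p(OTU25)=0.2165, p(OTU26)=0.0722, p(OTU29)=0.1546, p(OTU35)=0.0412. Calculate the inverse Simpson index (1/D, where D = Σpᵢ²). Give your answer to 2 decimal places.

5.43

D = 0.0206² + 0.0515² + 0.1134² + 0.0309² + 0.2991² + 0.2165² + 0.0722² + 0.1546² + 0.0412² = 0.000424 + 0.002652 + 0.012860 + 0.000955 + 0.089461 + 0.046872 + 0.005213 + 0.023901 + 0.001697 = 0.184035 (working shown to 6 dp, full precision carried).
So 1/D = 5.4337, i.e. 5.43 to 2 decimal places.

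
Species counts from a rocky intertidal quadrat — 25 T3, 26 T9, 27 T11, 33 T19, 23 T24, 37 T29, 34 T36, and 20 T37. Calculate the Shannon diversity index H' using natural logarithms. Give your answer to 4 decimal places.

2.0602

Total N = 25+26+27+33+23+37+34+20 = 225, so the proportions are 0.111111, 0.115556, 0.12, 0.146667, 0.102222, 0.164444, 0.151111, 0.088889 (working shown to 6 dp, full precision carried).
Each pᵢ ln pᵢ term: 0.111111×(-2.197225)=-0.244136, 0.115556×(-2.158004)=-0.249369, 0.12×(-2.120264)=-0.254432, 0.146667×(-1.919593)=-0.281540, 0.102222×(-2.280606)=-0.233129, 0.164444×(-1.805182)=-0.296852, 0.151111×(-1.889740)=-0.285561, 0.088889×(-2.420368)=-0.215144.
Sum = -2.060163, so H' = 2.0602.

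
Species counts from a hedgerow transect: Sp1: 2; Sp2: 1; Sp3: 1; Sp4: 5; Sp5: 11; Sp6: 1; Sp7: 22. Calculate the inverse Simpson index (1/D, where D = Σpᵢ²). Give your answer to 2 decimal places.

Total N = 2+1+1+5+11+1+22 = 43, so the proportions are 0.04651, 0.02326, 0.02326, 0.11628, 0.25581, 0.02326, 0.51163 (working shown to 5 dp, full precision carried).
D = 0.04651² + 0.02326² + 0.02326² + 0.11628² + 0.25581² + 0.02326² + 0.51163² = 0.00216 + 0.00054 + 0.00054 + 0.01352 + 0.06544 + 0.00054 + 0.26176 = 0.34451.
So 1/D = 2.9027, i.e. 2.90 to 2 decimal places.

2.90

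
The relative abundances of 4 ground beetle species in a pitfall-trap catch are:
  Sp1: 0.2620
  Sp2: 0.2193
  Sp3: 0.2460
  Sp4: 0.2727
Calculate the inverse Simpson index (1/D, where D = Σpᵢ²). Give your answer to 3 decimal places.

3.974

D = 0.262² + 0.2193² + 0.246² + 0.2727² = 0.0686440 + 0.0480925 + 0.0605160 + 0.0743653 = 0.2516178 (working shown to 7 dp, full precision carried).
So 1/D = 3.97428, i.e. 3.974 to 3 decimal places.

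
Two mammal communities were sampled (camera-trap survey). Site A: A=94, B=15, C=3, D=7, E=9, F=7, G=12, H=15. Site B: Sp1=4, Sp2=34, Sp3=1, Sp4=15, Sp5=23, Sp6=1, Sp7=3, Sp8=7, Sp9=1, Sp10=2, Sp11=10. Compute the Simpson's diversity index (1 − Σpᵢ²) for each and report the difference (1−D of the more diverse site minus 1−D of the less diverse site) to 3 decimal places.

Site A: N=162, proportions 0.58025, 0.09259, 0.01852, 0.04321, 0.05556, 0.04321, 0.07407, 0.09259, giving 1−D = 0.63352 (working shown to 5 dp, full precision carried).
Site B: N=101, proportions 0.0396, 0.33663, 0.0099, 0.14851, 0.22772, 0.0099, 0.0297, 0.06931, 0.0099, 0.0198, 0.09901, giving 1−D = 0.79502.
Difference = |0.63352 − 0.79502| = 0.16150, i.e. 0.162 to 3 decimal places.

0.162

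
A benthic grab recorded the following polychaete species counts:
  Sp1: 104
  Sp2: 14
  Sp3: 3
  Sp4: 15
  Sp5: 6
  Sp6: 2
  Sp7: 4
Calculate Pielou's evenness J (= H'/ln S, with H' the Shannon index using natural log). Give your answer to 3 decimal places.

0.549

Total N = 104+14+3+15+6+2+4 = 148, so the proportions are 0.7027, 0.09459, 0.02027, 0.10135, 0.04054, 0.01351, 0.02703 (working shown to 5 dp, full precision carried).
H' = −Σ pᵢ ln pᵢ = −((-0.24793) + (-0.22307) + (-0.07903) + (-0.23201) + (-0.12995) + (-0.05816) + (-0.09759)) = 1.06774.
With S = 7 species, ln S = 1.94591, so J = 1.06774/1.94591 = 0.54871, i.e. 0.549 to 3 decimal places.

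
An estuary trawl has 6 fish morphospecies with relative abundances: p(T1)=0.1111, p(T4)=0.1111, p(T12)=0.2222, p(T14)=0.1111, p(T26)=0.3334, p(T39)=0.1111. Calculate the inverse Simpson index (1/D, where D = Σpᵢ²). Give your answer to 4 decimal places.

4.7641

D = 0.1111² + 0.1111² + 0.2222² + 0.1111² + 0.3334² + 0.1111² = 0.01234321 + 0.01234321 + 0.04937284 + 0.01234321 + 0.11115556 + 0.01234321 = 0.20990124 (working shown to 8 dp, full precision carried).
So 1/D = 4.764145, i.e. 4.7641 to 4 decimal places.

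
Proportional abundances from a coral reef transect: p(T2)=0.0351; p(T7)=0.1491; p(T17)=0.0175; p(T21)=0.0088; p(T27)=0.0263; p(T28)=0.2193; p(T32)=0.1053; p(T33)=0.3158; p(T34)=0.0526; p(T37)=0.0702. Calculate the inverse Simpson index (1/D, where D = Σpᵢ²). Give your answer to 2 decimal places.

5.23

D = 0.0351² + 0.1491² + 0.0175² + 0.0088² + 0.0263² + 0.2193² + 0.1053² + 0.3158² + 0.0526² + 0.0702² = 0.001232 + 0.022231 + 0.000306 + 0.000077 + 0.000692 + 0.048092 + 0.011088 + 0.099730 + 0.002767 + 0.004928 = 0.191143 (working shown to 6 dp, full precision carried).
So 1/D = 5.2317, i.e. 5.23 to 2 decimal places.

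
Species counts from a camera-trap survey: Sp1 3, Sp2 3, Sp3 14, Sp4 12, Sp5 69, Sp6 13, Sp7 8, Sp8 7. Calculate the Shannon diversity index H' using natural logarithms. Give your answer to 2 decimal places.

Total N = 3+3+14+12+69+13+8+7 = 129, so the proportions are 0.0233, 0.0233, 0.1085, 0.093, 0.5349, 0.1008, 0.062, 0.0543 (working shown to 4 dp, full precision carried).
Each pᵢ ln pᵢ term: 0.0233×(-3.7612)=-0.0875, 0.0233×(-3.7612)=-0.0875, 0.1085×(-2.2208)=-0.2410, 0.093×(-2.3749)=-0.2209, 0.5349×(-0.6257)=-0.3347, 0.1008×(-2.2949)=-0.2313, 0.062×(-2.7804)=-0.1724, 0.0543×(-2.9139)=-0.1581.
Sum = -1.5334, so H' = 1.53.

1.53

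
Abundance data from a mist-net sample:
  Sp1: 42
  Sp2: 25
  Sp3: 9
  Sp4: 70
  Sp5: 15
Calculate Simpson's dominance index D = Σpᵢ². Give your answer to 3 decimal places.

Total N = 42+25+9+70+15 = 161, so the proportions are 0.26087, 0.15528, 0.0559, 0.43478, 0.09317 (working shown to 5 dp, full precision carried).
D = 0.26087² + 0.15528² + 0.0559² + 0.43478² + 0.09317² = 0.06805 + 0.02411 + 0.00312 + 0.18904 + 0.00868 = 0.29301.
To 3 decimal places, D = 0.293.

0.293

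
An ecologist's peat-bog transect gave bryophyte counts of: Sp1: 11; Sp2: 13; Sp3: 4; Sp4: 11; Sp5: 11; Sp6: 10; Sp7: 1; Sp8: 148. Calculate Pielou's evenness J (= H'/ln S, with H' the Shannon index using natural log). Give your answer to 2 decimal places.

0.54

Total N = 11+13+4+11+11+10+1+148 = 209, so the proportions are 0.0526, 0.0622, 0.0191, 0.0526, 0.0526, 0.0478, 0.0048, 0.7081 (working shown to 4 dp, full precision carried).
H' = −Σ pᵢ ln pᵢ = −((-0.1550) + (-0.1728) + (-0.0757) + (-0.1550) + (-0.1550) + (-0.1454) + (-0.0256) + (-0.2444)) = 1.1288.
With S = 8 species, ln S = 2.0794, so J = 1.1288/2.0794 = 0.5428, i.e. 0.54 to 2 decimal places.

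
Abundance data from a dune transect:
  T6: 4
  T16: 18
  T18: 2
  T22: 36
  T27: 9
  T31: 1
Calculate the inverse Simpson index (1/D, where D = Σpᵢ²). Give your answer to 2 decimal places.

2.85

Total N = 4+18+2+36+9+1 = 70, so the proportions are 0.05714, 0.25714, 0.02857, 0.51429, 0.12857, 0.01429 (working shown to 5 dp, full precision carried).
D = 0.05714² + 0.25714² + 0.02857² + 0.51429² + 0.12857² + 0.01429² = 0.00327 + 0.06612 + 0.00082 + 0.26449 + 0.01653 + 0.00020 = 0.35143.
So 1/D = 2.8455, i.e. 2.85 to 2 decimal places.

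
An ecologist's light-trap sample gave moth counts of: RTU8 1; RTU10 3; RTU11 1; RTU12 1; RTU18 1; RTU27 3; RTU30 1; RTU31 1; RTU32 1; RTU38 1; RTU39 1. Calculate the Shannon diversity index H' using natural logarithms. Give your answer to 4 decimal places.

Total N = 1+3+1+1+1+3+1+1+1+1+1 = 15, so the proportions are 0.066667, 0.2, 0.066667, 0.066667, 0.066667, 0.2, 0.066667, 0.066667, 0.066667, 0.066667, 0.066667 (working shown to 6 dp, full precision carried).
Each pᵢ ln pᵢ term: 0.066667×(-2.708050)=-0.180537, 0.2×(-1.609438)=-0.321888, 0.066667×(-2.708050)=-0.180537, 0.066667×(-2.708050)=-0.180537, 0.066667×(-2.708050)=-0.180537, 0.2×(-1.609438)=-0.321888, 0.066667×(-2.708050)=-0.180537, 0.066667×(-2.708050)=-0.180537, 0.066667×(-2.708050)=-0.180537, 0.066667×(-2.708050)=-0.180537, 0.066667×(-2.708050)=-0.180537.
Sum = -2.268605, so H' = 2.2686.

2.2686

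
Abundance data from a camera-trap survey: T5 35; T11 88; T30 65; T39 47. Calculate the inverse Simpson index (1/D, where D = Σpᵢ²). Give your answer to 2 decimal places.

3.59

Total N = 35+88+65+47 = 235, so the proportions are 0.148936, 0.374468, 0.276596, 0.2 (working shown to 6 dp, full precision carried).
D = 0.148936² + 0.374468² + 0.276596² + 0.2² = 0.022182 + 0.140226 + 0.076505 + 0.040000 = 0.278914.
So 1/D = 3.5853, i.e. 3.59 to 2 decimal places.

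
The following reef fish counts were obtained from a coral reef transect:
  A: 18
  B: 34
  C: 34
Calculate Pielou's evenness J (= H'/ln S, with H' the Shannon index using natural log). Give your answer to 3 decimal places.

Total N = 18+34+34 = 86, so the proportions are 0.2093, 0.39535, 0.39535 (working shown to 5 dp, full precision carried).
H' = −Σ pᵢ ln pᵢ = −((-0.32734) + (-0.36688) + (-0.36688)) = 1.06110.
With S = 3 species, ln S = 1.09861, so J = 1.06110/1.09861 = 0.96586, i.e. 0.966 to 3 decimal places.

0.966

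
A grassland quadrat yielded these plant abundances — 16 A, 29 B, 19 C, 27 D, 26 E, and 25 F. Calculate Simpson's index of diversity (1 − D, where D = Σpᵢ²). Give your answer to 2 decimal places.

Total N = 16+29+19+27+26+25 = 142, so the proportions are 0.1127, 0.2042, 0.1338, 0.1901, 0.1831, 0.1761 (working shown to 4 dp, full precision carried).
D = 0.1127² + 0.2042² + 0.1338² + 0.1901² + 0.1831² + 0.1761² = 0.0127 + 0.0417 + 0.0179 + 0.0362 + 0.0335 + 0.0310 = 0.1730.
So 1 − D = 0.8270, i.e. 0.83 to 2 decimal places.

0.83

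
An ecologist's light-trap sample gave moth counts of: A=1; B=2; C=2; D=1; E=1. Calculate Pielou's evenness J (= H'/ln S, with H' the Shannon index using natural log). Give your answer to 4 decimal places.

Total N = 1+2+2+1+1 = 7, so the proportions are 0.142857, 0.285714, 0.285714, 0.142857, 0.142857 (working shown to 6 dp, full precision carried).
H' = −Σ pᵢ ln pᵢ = −((-0.277987) + (-0.357932) + (-0.357932) + (-0.277987) + (-0.277987)) = 1.549826.
With S = 5 species, ln S = 1.609438, so J = 1.549826/1.609438 = 0.962961, i.e. 0.9630 to 4 decimal places.

0.9630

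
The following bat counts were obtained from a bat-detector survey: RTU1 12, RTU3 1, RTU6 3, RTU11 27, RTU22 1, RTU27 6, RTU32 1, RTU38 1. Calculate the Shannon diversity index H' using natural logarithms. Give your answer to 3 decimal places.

Total N = 12+1+3+27+1+6+1+1 = 52, so the proportions are 0.23077, 0.01923, 0.05769, 0.51923, 0.01923, 0.11538, 0.01923, 0.01923 (working shown to 5 dp, full precision carried).
Each pᵢ ln pᵢ term: 0.23077×(-1.46634)=-0.33839, 0.01923×(-3.95124)=-0.07599, 0.05769×(-2.85263)=-0.16457, 0.51923×(-0.65541)=-0.34031, 0.01923×(-3.95124)=-0.07599, 0.11538×(-2.15948)=-0.24917, 0.01923×(-3.95124)=-0.07599, 0.01923×(-3.95124)=-0.07599.
Sum = -1.39638, so H' = 1.396.

1.396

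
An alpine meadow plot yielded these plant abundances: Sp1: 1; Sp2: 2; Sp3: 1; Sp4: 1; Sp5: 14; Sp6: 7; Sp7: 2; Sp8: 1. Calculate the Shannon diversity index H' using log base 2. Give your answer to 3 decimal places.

Total N = 1+2+1+1+14+7+2+1 = 29, so the proportions are 0.03448, 0.06897, 0.03448, 0.03448, 0.48276, 0.24138, 0.06897, 0.03448 (working shown to 5 dp, full precision carried).
Each pᵢ log₂ pᵢ term: 0.03448×(-4.85798)=-0.16752, 0.06897×(-3.85798)=-0.26607, 0.03448×(-4.85798)=-0.16752, 0.03448×(-4.85798)=-0.16752, 0.48276×(-1.05063)=-0.50720, 0.24138×(-2.05063)=-0.49498, 0.06897×(-3.85798)=-0.26607, 0.03448×(-4.85798)=-0.16752.
Sum = -2.20438, so H' = 2.204.

2.204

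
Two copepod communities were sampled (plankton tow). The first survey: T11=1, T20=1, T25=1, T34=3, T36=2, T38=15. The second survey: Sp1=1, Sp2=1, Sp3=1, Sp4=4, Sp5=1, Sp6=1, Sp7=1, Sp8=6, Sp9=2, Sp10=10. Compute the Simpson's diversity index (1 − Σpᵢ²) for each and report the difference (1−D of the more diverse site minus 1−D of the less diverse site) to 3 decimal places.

The first survey: N=23, proportions 0.043478, 0.043478, 0.043478, 0.130435, 0.086957, 0.652174, giving 1−D = 0.544423 (working shown to 6 dp, full precision carried).
The second survey: N=28, proportions 0.035714, 0.035714, 0.035714, 0.142857, 0.035714, 0.035714, 0.035714, 0.214286, 0.071429, 0.357143, giving 1−D = 0.793367.
Difference = |0.544423 − 0.793367| = 0.248944, i.e. 0.249 to 3 decimal places.

0.249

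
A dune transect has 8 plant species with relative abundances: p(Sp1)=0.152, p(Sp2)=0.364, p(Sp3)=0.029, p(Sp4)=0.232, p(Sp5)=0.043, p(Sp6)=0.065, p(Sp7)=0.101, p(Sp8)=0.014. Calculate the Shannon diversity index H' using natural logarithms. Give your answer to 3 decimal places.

Each pᵢ ln pᵢ term (working shown to 5 dp, full precision carried): 0.152×(-1.88387)=-0.28635, 0.364×(-1.01060)=-0.36786, 0.029×(-3.54046)=-0.10267, 0.232×(-1.46102)=-0.33896, 0.043×(-3.14656)=-0.13530, 0.065×(-2.73337)=-0.17767, 0.101×(-2.29263)=-0.23156, 0.014×(-4.26870)=-0.05976.
Sum = -1.70013, so H' = 1.700.

1.700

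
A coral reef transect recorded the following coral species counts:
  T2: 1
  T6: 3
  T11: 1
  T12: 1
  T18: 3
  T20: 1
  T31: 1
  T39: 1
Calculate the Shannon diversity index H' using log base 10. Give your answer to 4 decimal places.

Total N = 1+3+1+1+3+1+1+1 = 12, so the proportions are 0.083333, 0.25, 0.083333, 0.083333, 0.25, 0.083333, 0.083333, 0.083333 (working shown to 6 dp, full precision carried).
Each pᵢ log₁₀ pᵢ term: 0.083333×(-1.079181)=-0.089932, 0.25×(-0.602060)=-0.150515, 0.083333×(-1.079181)=-0.089932, 0.083333×(-1.079181)=-0.089932, 0.25×(-0.602060)=-0.150515, 0.083333×(-1.079181)=-0.089932, 0.083333×(-1.079181)=-0.089932, 0.083333×(-1.079181)=-0.089932.
Sum = -0.840621, so H' = 0.8406.

0.8406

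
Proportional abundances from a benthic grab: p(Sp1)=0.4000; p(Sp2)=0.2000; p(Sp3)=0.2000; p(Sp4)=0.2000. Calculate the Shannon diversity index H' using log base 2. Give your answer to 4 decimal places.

Each pᵢ log₂ pᵢ term (working shown to 6 dp, full precision carried): 0.4×(-1.321928)=-0.528771, 0.2×(-2.321928)=-0.464386, 0.2×(-2.321928)=-0.464386, 0.2×(-2.321928)=-0.464386.
Sum = -1.921928, so H' = 1.9219.

1.9219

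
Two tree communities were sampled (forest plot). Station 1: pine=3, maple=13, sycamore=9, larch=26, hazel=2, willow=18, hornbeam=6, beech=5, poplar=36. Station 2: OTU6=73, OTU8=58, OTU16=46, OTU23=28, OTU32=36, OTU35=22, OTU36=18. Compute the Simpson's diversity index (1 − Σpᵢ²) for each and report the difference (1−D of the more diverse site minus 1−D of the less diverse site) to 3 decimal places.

0.015

Station 1: N=118, proportions 0.025424, 0.110169, 0.076271, 0.220339, 0.016949, 0.152542, 0.050847, 0.042373, 0.305085, giving 1−D = 0.811836 (working shown to 6 dp, full precision carried).
Station 2: N=281, proportions 0.259786, 0.206406, 0.163701, 0.099644, 0.128114, 0.078292, 0.064057, giving 1−D = 0.826535.
Difference = |0.811836 − 0.826535| = 0.014699, i.e. 0.015 to 3 decimal places.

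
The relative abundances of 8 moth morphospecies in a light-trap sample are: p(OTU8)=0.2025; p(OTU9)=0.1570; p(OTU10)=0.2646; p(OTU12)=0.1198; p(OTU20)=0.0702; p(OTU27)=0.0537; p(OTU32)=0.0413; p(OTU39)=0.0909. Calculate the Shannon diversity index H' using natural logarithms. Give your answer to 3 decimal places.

1.913

Each pᵢ ln pᵢ term (working shown to 5 dp, full precision carried): 0.2025×(-1.59702)=-0.32340, 0.157×(-1.85151)=-0.29069, 0.2646×(-1.32954)=-0.35180, 0.1198×(-2.12193)=-0.25421, 0.0702×(-2.65641)=-0.18648, 0.0537×(-2.92434)=-0.15704, 0.0413×(-3.18689)=-0.13162, 0.0909×(-2.39800)=-0.21798.
Sum = -1.91320, so H' = 1.913.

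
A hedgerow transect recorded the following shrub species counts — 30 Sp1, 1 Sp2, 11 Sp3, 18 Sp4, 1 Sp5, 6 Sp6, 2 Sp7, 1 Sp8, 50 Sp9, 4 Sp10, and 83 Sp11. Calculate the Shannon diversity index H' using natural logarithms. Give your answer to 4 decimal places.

Total N = 30+1+11+18+1+6+2+1+50+4+83 = 207, so the proportions are 0.144928, 0.004831, 0.05314, 0.086957, 0.004831, 0.028986, 0.009662, 0.004831, 0.241546, 0.019324, 0.400966 (working shown to 6 dp, full precision carried).
Each pᵢ ln pᵢ term: 0.144928×(-1.931521)=-0.279931, 0.004831×(-5.332719)=-0.025762, 0.05314×(-2.934824)=-0.155957, 0.086957×(-2.442347)=-0.212378, 0.004831×(-5.332719)=-0.025762, 0.028986×(-3.540959)=-0.102637, 0.009662×(-4.639572)=-0.044827, 0.004831×(-5.332719)=-0.025762, 0.241546×(-1.420696)=-0.343163, 0.019324×(-3.946424)=-0.076259, 0.400966×(-0.913878)=-0.366434.
Sum = -1.658871, so H' = 1.6589.

1.6589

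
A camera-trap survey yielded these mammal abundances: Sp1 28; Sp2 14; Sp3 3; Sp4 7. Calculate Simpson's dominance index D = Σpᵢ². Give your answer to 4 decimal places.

Total N = 28+14+3+7 = 52, so the proportions are 0.538462, 0.269231, 0.057692, 0.134615 (working shown to 6 dp, full precision carried).
D = 0.538462² + 0.269231² + 0.057692² + 0.134615² = 0.289941 + 0.072485 + 0.003328 + 0.018121 = 0.383876.
To 4 decimal places, D = 0.3839.

0.3839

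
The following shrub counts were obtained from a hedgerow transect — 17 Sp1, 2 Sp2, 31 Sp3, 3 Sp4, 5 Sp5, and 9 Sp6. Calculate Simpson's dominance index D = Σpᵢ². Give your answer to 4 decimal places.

0.3050

Total N = 17+2+31+3+5+9 = 67, so the proportions are 0.253731, 0.029851, 0.462687, 0.044776, 0.074627, 0.134328 (working shown to 6 dp, full precision carried).
D = 0.253731² + 0.029851² + 0.462687² + 0.044776² + 0.074627² + 0.134328² = 0.064380 + 0.000891 + 0.214079 + 0.002005 + 0.005569 + 0.018044 = 0.304968.
To 4 decimal places, D = 0.3050.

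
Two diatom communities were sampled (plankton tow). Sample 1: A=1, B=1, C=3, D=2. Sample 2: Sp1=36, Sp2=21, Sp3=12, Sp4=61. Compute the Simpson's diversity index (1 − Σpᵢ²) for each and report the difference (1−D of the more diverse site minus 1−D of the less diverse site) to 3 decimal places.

0.025

Sample 1: N=7, proportions 0.14286, 0.14286, 0.42857, 0.28571, giving 1−D = 0.69388 (working shown to 5 dp, full precision carried).
Sample 2: N=130, proportions 0.27692, 0.16154, 0.09231, 0.46923, giving 1−D = 0.66852.
Difference = |0.69388 − 0.66852| = 0.02536, i.e. 0.025 to 3 decimal places.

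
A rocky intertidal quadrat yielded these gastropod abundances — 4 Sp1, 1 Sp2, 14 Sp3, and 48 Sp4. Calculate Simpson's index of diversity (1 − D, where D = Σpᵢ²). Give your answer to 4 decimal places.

Total N = 4+1+14+48 = 67, so the proportions are 0.059701, 0.014925, 0.208955, 0.716418 (working shown to 6 dp, full precision carried).
D = 0.059701² + 0.014925² + 0.208955² + 0.716418² = 0.003564 + 0.000223 + 0.043662 + 0.513255 = 0.560704.
So 1 − D = 0.439296, i.e. 0.4393 to 4 decimal places.

0.4393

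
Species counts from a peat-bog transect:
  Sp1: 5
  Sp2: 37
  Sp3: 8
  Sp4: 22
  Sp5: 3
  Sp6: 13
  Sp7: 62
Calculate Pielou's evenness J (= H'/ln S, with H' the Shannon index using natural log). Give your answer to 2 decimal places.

0.80

Total N = 5+37+8+22+3+13+62 = 150, so the proportions are 0.0333, 0.2467, 0.0533, 0.1467, 0.02, 0.0867, 0.4133 (working shown to 4 dp, full precision carried).
H' = −Σ pᵢ ln pᵢ = −((-0.1134) + (-0.3453) + (-0.1563) + (-0.2815) + (-0.0782) + (-0.2120) + (-0.3652)) = 1.5519.
With S = 7 species, ln S = 1.9459, so J = 1.5519/1.9459 = 0.7975, i.e. 0.80 to 2 decimal places.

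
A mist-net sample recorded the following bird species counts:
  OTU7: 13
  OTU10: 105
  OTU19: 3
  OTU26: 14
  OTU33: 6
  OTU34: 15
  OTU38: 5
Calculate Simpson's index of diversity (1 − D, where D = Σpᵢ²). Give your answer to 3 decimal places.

0.549

Total N = 13+105+3+14+6+15+5 = 161, so the proportions are 0.08075, 0.65217, 0.01863, 0.08696, 0.03727, 0.09317, 0.03106 (working shown to 5 dp, full precision carried).
D = 0.08075² + 0.65217² + 0.01863² + 0.08696² + 0.03727² + 0.09317² + 0.03106² = 0.00652 + 0.42533 + 0.00035 + 0.00756 + 0.00139 + 0.00868 + 0.00096 = 0.45079.
So 1 − D = 0.54921, i.e. 0.549 to 3 decimal places.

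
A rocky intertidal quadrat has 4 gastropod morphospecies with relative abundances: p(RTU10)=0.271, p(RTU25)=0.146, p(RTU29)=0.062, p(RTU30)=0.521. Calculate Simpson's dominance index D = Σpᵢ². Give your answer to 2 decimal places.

D = 0.271² + 0.146² + 0.062² + 0.521² = 0.0734 + 0.0213 + 0.0038 + 0.2714 = 0.3700 (working shown to 4 dp, full precision carried).
To 2 decimal places, D = 0.37.

0.37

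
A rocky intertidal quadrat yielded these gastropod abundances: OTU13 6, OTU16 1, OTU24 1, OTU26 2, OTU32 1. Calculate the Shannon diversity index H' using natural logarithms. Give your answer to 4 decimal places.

Total N = 6+1+1+2+1 = 11, so the proportions are 0.545455, 0.090909, 0.090909, 0.181818, 0.090909 (working shown to 6 dp, full precision carried).
Each pᵢ ln pᵢ term: 0.545455×(-0.606136)=-0.330620, 0.090909×(-2.397895)=-0.217990, 0.090909×(-2.397895)=-0.217990, 0.181818×(-1.704748)=-0.309954, 0.090909×(-2.397895)=-0.217990.
Sum = -1.294545, so H' = 1.2945.

1.2945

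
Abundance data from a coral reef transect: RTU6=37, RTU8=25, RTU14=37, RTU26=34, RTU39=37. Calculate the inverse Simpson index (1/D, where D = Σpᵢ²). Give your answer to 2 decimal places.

Total N = 37+25+37+34+37 = 170, so the proportions are 0.217647, 0.147059, 0.217647, 0.2, 0.217647 (working shown to 6 dp, full precision carried).
D = 0.217647² + 0.147059² + 0.217647² + 0.2² + 0.217647² = 0.047370 + 0.021626 + 0.047370 + 0.040000 + 0.047370 = 0.203737.
So 1/D = 4.9083, i.e. 4.91 to 2 decimal places.

4.91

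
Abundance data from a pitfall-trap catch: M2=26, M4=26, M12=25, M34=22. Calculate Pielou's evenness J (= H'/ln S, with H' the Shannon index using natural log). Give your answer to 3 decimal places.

0.998

Total N = 26+26+25+22 = 99, so the proportions are 0.26263, 0.26263, 0.25253, 0.22222 (working shown to 5 dp, full precision carried).
H' = −Σ pᵢ ln pᵢ = −((-0.35114) + (-0.35114) + (-0.34754) + (-0.33424)) = 1.38405.
With S = 4 species, ln S = 1.38629, so J = 1.38405/1.38629 = 0.99838, i.e. 0.998 to 3 decimal places.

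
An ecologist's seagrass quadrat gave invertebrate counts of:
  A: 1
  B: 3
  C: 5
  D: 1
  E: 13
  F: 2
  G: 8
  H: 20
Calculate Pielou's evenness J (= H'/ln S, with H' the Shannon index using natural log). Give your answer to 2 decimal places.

Total N = 1+3+5+1+13+2+8+20 = 53, so the proportions are 0.0189, 0.0566, 0.0943, 0.0189, 0.2453, 0.0377, 0.1509, 0.3774 (working shown to 4 dp, full precision carried).
H' = −Σ pᵢ ln pᵢ = −((-0.0749) + (-0.1625) + (-0.2227) + (-0.0749) + (-0.3447) + (-0.1237) + (-0.2854) + (-0.3678)) = 1.6566.
With S = 8 species, ln S = 2.0794, so J = 1.6566/2.0794 = 0.7967, i.e. 0.80 to 2 decimal places.

0.80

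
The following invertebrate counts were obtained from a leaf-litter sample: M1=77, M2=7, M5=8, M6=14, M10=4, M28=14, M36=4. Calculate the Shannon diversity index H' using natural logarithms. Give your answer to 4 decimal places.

Total N = 77+7+8+14+4+14+4 = 128, so the proportions are 0.601562, 0.054688, 0.0625, 0.109375, 0.03125, 0.109375, 0.03125 (working shown to 6 dp, full precision carried).
Each pᵢ ln pᵢ term: 0.601562×(-0.508225)=-0.305729, 0.054688×(-2.906120)=-0.158928, 0.0625×(-2.772589)=-0.173287, 0.109375×(-2.212973)=-0.242044, 0.03125×(-3.465736)=-0.108304, 0.109375×(-2.212973)=-0.242044, 0.03125×(-3.465736)=-0.108304.
Sum = -1.338641, so H' = 1.3386.

1.3386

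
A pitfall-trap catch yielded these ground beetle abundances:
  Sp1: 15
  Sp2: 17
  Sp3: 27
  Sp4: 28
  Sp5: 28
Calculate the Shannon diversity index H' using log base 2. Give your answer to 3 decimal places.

Total N = 15+17+27+28+28 = 115, so the proportions are 0.13043, 0.14783, 0.23478, 0.24348, 0.24348 (working shown to 5 dp, full precision carried).
Each pᵢ log₂ pᵢ term: 0.13043×(-2.93860)=-0.38330, 0.14783×(-2.75803)=-0.40771, 0.23478×(-2.09060)=-0.49084, 0.24348×(-2.03814)=-0.49624, 0.24348×(-2.03814)=-0.49624.
Sum = -2.27432, so H' = 2.274.

2.274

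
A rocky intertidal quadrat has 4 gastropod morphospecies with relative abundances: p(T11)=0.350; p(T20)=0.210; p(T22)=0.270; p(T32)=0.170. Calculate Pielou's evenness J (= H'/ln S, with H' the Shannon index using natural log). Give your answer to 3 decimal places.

0.974

H' = −Σ pᵢ ln pᵢ = −((-0.36744) + (-0.32774) + (-0.35352) + (-0.30123)) = 1.34993 (working shown to 5 dp, full precision carried).
With S = 4 species, ln S = 1.38629, so J = 1.34993/1.38629 = 0.97377, i.e. 0.974 to 3 decimal places.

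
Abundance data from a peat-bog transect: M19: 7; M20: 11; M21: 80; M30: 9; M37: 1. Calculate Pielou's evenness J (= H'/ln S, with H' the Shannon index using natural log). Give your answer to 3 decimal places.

0.548

Total N = 7+11+80+9+1 = 108, so the proportions are 0.06481, 0.10185, 0.74074, 0.08333, 0.00926 (working shown to 5 dp, full precision carried).
H' = −Σ pᵢ ln pᵢ = −((-0.17735) + (-0.23265) + (-0.22230) + (-0.20708) + (-0.04335)) = 0.88273.
With S = 5 species, ln S = 1.60944, so J = 0.88273/1.60944 = 0.54847, i.e. 0.548 to 3 decimal places.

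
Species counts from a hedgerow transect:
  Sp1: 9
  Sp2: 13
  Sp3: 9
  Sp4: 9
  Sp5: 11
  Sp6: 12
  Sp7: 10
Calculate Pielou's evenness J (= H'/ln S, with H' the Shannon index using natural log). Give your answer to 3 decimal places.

Total N = 9+13+9+9+11+12+10 = 73, so the proportions are 0.12329, 0.17808, 0.12329, 0.12329, 0.15068, 0.16438, 0.13699 (working shown to 5 dp, full precision carried).
H' = −Σ pᵢ ln pᵢ = −((-0.25807) + (-0.30728) + (-0.25807) + (-0.25807) + (-0.28518) + (-0.29680) + (-0.27231)) = 1.93579.
With S = 7 species, ln S = 1.94591, so J = 1.93579/1.94591 = 0.99480, i.e. 0.995 to 3 decimal places.

0.995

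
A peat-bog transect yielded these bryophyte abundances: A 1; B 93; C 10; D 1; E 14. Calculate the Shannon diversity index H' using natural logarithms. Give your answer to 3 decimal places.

Total N = 1+93+10+1+14 = 119, so the proportions are 0.0084, 0.78151, 0.08403, 0.0084, 0.11765 (working shown to 5 dp, full precision carried).
Each pᵢ ln pᵢ term: 0.0084×(-4.77912)=-0.04016, 0.78151×(-0.24652)=-0.19266, 0.08403×(-2.47654)=-0.20811, 0.0084×(-4.77912)=-0.04016, 0.11765×(-2.14007)=-0.25177.
Sum = -0.73287, so H' = 0.733.

0.733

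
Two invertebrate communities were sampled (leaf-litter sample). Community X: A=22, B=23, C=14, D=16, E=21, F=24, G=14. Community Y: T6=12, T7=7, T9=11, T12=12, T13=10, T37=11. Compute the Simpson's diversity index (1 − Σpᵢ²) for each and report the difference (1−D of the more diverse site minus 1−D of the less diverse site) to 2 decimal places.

0.02

Community X: N=134, proportions 0.1641791, 0.1716418, 0.1044776, 0.119403, 0.1567164, 0.1791045, 0.1044776, giving 1−D = 0.8508577 (working shown to 7 dp, full precision carried).
Community Y: N=63, proportions 0.1904762, 0.1111111, 0.1746032, 0.1904762, 0.1587302, 0.1746032, giving 1−D = 0.8289242.
Difference = |0.8508577 − 0.8289242| = 0.0219335, i.e. 0.02 to 2 decimal places.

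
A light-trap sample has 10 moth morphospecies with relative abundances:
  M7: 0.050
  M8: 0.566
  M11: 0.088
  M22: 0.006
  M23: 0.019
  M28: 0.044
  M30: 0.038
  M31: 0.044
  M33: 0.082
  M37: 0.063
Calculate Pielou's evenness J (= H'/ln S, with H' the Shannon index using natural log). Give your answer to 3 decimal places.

0.682

H' = −Σ pᵢ ln pᵢ = −((-0.14979) + (-0.32215) + (-0.21388) + (-0.03070) + (-0.07530) + (-0.13744) + (-0.12427) + (-0.13744) + (-0.20508) + (-0.17417)) = 1.57020 (working shown to 5 dp, full precision carried).
With S = 10 species, ln S = 2.30259, so J = 1.57020/2.30259 = 0.68193, i.e. 0.682 to 3 decimal places.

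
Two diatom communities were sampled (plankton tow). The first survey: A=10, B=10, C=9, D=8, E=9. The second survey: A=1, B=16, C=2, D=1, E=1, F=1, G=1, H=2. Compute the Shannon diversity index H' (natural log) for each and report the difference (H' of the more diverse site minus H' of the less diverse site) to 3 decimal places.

0.273

The first survey: N=46, proportions 0.2173913, 0.2173913, 0.1956522, 0.173913, 0.1956522, giving H' = 1.6060919 (working shown to 7 dp, full precision carried).
The second survey: N=25, proportions 0.04, 0.64, 0.08, 0.04, 0.04, 0.04, 0.04, 0.08, giving H' = 1.3335155.
Difference = |1.6060919 − 1.3335155| = 0.2725764, i.e. 0.273 to 3 decimal places.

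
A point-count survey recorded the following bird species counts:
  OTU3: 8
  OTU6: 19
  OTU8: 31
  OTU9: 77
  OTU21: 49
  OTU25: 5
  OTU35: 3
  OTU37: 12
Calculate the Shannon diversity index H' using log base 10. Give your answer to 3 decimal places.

Total N = 8+19+31+77+49+5+3+12 = 204, so the proportions are 0.03922, 0.09314, 0.15196, 0.37745, 0.2402, 0.02451, 0.01471, 0.05882 (working shown to 5 dp, full precision carried).
Each pᵢ log₁₀ pᵢ term: 0.03922×(-1.40654)=-0.05516, 0.09314×(-1.03088)=-0.09601, 0.15196×(-0.81827)=-0.12434, 0.37745×(-0.42314)=-0.15971, 0.2402×(-0.61943)=-0.14879, 0.02451×(-1.61066)=-0.03948, 0.01471×(-1.83251)=-0.02695, 0.05882×(-1.23045)=-0.07238.
Sum = -0.72282, so H' = 0.723.

0.723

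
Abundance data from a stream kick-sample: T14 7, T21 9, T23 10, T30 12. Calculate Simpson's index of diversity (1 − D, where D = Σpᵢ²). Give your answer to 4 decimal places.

Total N = 7+9+10+12 = 38, so the proportions are 0.184211, 0.236842, 0.263158, 0.315789 (working shown to 6 dp, full precision carried).
D = 0.184211² + 0.236842² + 0.263158² + 0.315789² = 0.033934 + 0.056094 + 0.069252 + 0.099723 = 0.259003.
So 1 − D = 0.740997, i.e. 0.7410 to 4 decimal places.

0.7410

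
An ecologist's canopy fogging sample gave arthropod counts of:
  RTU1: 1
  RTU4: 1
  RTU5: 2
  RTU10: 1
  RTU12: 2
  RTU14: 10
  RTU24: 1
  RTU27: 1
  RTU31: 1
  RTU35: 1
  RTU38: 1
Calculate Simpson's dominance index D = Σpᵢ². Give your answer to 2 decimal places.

Total N = 1+1+2+1+2+10+1+1+1+1+1 = 22, so the proportions are 0.0455, 0.0455, 0.0909, 0.0455, 0.0909, 0.4545, 0.0455, 0.0455, 0.0455, 0.0455, 0.0455 (working shown to 4 dp, full precision carried).
D = 0.0455² + 0.0455² + 0.0909² + 0.0455² + 0.0909² + 0.4545² + 0.0455² + 0.0455² + 0.0455² + 0.0455² + 0.0455² = 0.0021 + 0.0021 + 0.0083 + 0.0021 + 0.0083 + 0.2066 + 0.0021 + 0.0021 + 0.0021 + 0.0021 + 0.0021 = 0.2397.
To 2 decimal places, D = 0.24.

0.24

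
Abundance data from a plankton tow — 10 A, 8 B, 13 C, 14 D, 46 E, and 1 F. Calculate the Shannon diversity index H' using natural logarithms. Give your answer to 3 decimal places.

Total N = 10+8+13+14+46+1 = 92, so the proportions are 0.1087, 0.08696, 0.1413, 0.15217, 0.5, 0.01087 (working shown to 5 dp, full precision carried).
Each pᵢ ln pᵢ term: 0.1087×(-2.21920)=-0.24122, 0.08696×(-2.44235)=-0.21238, 0.1413×(-1.95684)=-0.27651, 0.15217×(-1.88273)=-0.28650, 0.5×(-0.69315)=-0.34657, 0.01087×(-4.52179)=-0.04915.
Sum = -1.41233, so H' = 1.412.

1.412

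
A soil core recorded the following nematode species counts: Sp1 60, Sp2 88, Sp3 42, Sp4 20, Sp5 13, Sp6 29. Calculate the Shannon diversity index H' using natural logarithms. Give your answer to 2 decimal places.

Total N = 60+88+42+20+13+29 = 252, so the proportions are 0.2381, 0.3492, 0.1667, 0.0794, 0.0516, 0.1151 (working shown to 4 dp, full precision carried).
Each pᵢ ln pᵢ term: 0.2381×(-1.4351)=-0.3417, 0.3492×(-1.0521)=-0.3674, 0.1667×(-1.7918)=-0.2986, 0.0794×(-2.5337)=-0.2011, 0.0516×(-2.9645)=-0.1529, 0.1151×(-2.1621)=-0.2488.
Sum = -1.6105, so H' = 1.61.

1.61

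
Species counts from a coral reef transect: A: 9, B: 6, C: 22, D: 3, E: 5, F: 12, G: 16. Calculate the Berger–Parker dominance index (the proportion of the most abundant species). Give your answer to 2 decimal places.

0.30

Total N = 9+6+22+3+5+12+16 = 73, so the proportions are 0.1233, 0.0822, 0.3014, 0.0411, 0.0685, 0.1644, 0.2192 (working shown to 4 dp, full precision carried).
The largest proportion is 0.3014, i.e. d = 0.30 to 2 decimal places.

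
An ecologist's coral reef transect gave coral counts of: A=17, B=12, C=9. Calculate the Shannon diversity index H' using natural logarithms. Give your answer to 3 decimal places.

1.065

Total N = 17+12+9 = 38, so the proportions are 0.44737, 0.31579, 0.23684 (working shown to 5 dp, full precision carried).
Each pᵢ ln pᵢ term: 0.44737×(-0.80437)=-0.35985, 0.31579×(-1.15268)=-0.36400, 0.23684×(-1.44036)=-0.34114.
Sum = -1.06499, so H' = 1.065.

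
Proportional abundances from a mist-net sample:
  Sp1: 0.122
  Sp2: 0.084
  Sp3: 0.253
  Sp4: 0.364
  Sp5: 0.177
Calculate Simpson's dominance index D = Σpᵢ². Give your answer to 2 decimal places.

0.25

D = 0.122² + 0.084² + 0.253² + 0.364² + 0.177² = 0.0149 + 0.0071 + 0.0640 + 0.1325 + 0.0313 = 0.2498 (working shown to 4 dp, full precision carried).
To 2 decimal places, D = 0.25.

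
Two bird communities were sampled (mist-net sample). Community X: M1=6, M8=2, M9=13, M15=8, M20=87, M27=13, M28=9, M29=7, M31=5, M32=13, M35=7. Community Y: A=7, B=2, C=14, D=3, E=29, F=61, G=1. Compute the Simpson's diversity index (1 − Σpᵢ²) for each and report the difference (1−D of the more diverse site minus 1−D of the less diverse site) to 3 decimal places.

0.062

Community X: N=170, proportions 0.03529, 0.01176, 0.07647, 0.04706, 0.51176, 0.07647, 0.05294, 0.04118, 0.02941, 0.07647, 0.04118, giving 1−D = 0.70990 (working shown to 5 dp, full precision carried).
Community Y: N=117, proportions 0.05983, 0.01709, 0.11966, 0.02564, 0.24786, 0.52137, 0.00855, giving 1−D = 0.64782.
Difference = |0.70990 − 0.64782| = 0.06208, i.e. 0.062 to 3 decimal places.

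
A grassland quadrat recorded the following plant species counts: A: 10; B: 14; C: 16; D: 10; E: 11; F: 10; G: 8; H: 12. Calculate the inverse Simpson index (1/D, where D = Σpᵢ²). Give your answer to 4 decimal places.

7.6605

Total N = 10+14+16+10+11+10+8+12 = 91, so the proportions are 0.10989011, 0.15384615, 0.17582418, 0.10989011, 0.12087912, 0.10989011, 0.08791209, 0.13186813 (working shown to 8 dp, full precision carried).
D = 0.10989011² + 0.15384615² + 0.17582418² + 0.10989011² + 0.12087912² + 0.10989011² + 0.08791209² + 0.13186813² = 0.01207584 + 0.02366864 + 0.03091414 + 0.01207584 + 0.01461176 + 0.01207584 + 0.00772854 + 0.01738920 = 0.13053979.
So 1/D = 7.660500, i.e. 7.6605 to 4 decimal places.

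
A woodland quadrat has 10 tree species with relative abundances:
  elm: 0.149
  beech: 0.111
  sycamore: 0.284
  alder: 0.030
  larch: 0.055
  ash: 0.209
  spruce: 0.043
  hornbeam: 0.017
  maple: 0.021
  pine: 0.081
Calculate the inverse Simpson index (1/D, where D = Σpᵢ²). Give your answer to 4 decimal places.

D = 0.149² + 0.111² + 0.284² + 0.03² + 0.055² + 0.209² + 0.043² + 0.017² + 0.021² + 0.081² = 0.02220100 + 0.01232100 + 0.08065600 + 0.00090000 + 0.00302500 + 0.04368100 + 0.00184900 + 0.00028900 + 0.00044100 + 0.00656100 = 0.17192400 (working shown to 8 dp, full precision carried).
So 1/D = 5.816524, i.e. 5.8165 to 4 decimal places.

5.8165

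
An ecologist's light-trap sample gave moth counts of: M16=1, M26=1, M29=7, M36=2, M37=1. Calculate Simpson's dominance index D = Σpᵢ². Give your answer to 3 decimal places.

0.389

Total N = 1+1+7+2+1 = 12, so the proportions are 0.08333, 0.08333, 0.58333, 0.16667, 0.08333 (working shown to 5 dp, full precision carried).
D = 0.08333² + 0.08333² + 0.58333² + 0.16667² + 0.08333² = 0.00694 + 0.00694 + 0.34028 + 0.02778 + 0.00694 = 0.38889.
To 3 decimal places, D = 0.389.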